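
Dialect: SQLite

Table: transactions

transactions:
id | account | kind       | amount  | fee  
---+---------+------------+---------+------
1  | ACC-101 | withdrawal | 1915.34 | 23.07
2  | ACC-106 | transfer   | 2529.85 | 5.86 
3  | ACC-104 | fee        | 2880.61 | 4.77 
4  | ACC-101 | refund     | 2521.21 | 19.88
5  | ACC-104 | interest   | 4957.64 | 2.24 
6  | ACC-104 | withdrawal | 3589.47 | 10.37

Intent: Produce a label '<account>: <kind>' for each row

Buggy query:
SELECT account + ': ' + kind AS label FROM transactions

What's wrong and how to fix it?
Bug: '+' is numeric addition; on text columns SQLite converts them to 0 instead of concatenating

Fix: Replace + with || to concatenate text

Corrected query:
SELECT account || ': ' || kind AS label FROM transactions

Result:
label              
-------------------
ACC-101: withdrawal
ACC-106: transfer  
ACC-104: fee       
ACC-101: refund    
ACC-104: interest  
ACC-104: withdrawal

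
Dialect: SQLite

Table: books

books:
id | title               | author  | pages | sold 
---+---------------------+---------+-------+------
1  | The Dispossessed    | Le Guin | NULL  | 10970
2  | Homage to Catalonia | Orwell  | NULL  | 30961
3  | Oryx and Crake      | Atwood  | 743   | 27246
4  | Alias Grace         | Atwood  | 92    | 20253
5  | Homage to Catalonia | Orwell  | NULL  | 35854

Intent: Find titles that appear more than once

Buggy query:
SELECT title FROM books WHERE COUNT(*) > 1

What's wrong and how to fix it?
Bug: COUNT(*) is an aggregate and cannot be used in WHERE

Fix: GROUP BY title, then filter groups with HAVING COUNT(*) > 1

Corrected query:
SELECT title FROM books GROUP BY title HAVING COUNT(*) > 1

Result:
title              
-------------------
Homage to Catalonia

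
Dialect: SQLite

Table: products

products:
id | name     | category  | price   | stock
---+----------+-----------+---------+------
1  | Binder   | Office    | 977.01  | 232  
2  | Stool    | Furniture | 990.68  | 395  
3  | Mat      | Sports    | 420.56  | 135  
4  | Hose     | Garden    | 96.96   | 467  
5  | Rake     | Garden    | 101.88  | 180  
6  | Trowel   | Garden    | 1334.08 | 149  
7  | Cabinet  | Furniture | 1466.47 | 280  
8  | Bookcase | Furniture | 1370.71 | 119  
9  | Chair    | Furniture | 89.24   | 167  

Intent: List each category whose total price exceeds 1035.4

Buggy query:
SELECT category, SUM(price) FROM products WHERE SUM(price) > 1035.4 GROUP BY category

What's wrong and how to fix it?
Bug: Aggregate functions cannot appear in a WHERE clause

Fix: Move the aggregate condition to a HAVING clause

Corrected query:
SELECT category, SUM(price) FROM products GROUP BY category HAVING SUM(price) > 1035.4

Result:
category  | SUM(price)
----------+-----------
Furniture | 3917.1    
Garden    | 1532.92   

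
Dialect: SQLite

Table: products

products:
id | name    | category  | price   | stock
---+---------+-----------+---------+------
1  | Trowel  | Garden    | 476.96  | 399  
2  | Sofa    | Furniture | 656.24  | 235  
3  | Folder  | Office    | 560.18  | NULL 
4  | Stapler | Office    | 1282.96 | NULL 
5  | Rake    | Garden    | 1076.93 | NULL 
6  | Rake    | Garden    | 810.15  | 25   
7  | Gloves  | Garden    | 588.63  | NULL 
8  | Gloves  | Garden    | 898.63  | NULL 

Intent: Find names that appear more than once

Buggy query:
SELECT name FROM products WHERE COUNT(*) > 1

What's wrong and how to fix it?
Bug: WHERE can't reference COUNT(*); aggregates are computed after WHERE

Fix: Group first, then use HAVING for the count condition

Corrected query:
SELECT name FROM products GROUP BY name HAVING COUNT(*) > 1

Result:
name  
------
Gloves
Rake  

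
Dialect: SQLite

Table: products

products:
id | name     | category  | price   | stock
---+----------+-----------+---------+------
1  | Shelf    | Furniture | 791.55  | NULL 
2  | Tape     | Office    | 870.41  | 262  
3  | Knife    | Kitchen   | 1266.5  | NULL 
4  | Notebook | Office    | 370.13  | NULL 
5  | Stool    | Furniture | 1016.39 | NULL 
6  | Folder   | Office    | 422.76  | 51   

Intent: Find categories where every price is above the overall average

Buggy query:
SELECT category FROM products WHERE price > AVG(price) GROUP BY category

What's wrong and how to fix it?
Bug: WHERE evaluates per row before aggregation, so AVG() is unavailable

Fix: Use a subquery for AVG and a HAVING MIN(...) filter so the condition holds for every row in the group

Corrected query:
SELECT category FROM products GROUP BY category HAVING MIN(price) > (SELECT AVG(price) FROM products)

Result:
category 
---------
Furniture
Kitchen  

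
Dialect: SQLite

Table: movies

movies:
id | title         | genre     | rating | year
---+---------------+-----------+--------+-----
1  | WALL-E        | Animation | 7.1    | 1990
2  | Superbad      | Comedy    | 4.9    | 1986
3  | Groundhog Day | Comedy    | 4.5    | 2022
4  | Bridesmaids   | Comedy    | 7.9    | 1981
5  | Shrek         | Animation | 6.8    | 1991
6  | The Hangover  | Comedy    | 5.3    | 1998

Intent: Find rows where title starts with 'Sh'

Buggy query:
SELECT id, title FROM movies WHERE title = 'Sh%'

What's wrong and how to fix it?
Bug: '=' compares the literal string including the % character; pattern matching needs LIKE

Fix: Use LIKE for wildcard pattern matching

Corrected query:
SELECT id, title FROM movies WHERE title LIKE 'Sh%'

Result:
id | title
---+------
5  | Shrek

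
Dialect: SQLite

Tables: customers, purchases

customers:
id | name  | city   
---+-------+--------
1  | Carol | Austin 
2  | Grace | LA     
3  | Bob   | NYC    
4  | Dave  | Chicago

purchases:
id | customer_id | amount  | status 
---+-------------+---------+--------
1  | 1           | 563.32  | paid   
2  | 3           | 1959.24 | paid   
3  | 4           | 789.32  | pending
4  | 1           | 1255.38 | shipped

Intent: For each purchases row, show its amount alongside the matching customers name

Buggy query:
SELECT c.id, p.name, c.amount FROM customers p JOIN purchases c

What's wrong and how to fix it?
Bug: Missing join condition: each purchases row is matched to all customers rows instead of just its own

Fix: Specify the join condition linking the foreign key to the parent id

Corrected query:
SELECT c.id, p.name, c.amount FROM customers p JOIN purchases c ON c.customer_id = p.id

Result:
id | name  | amount 
---+-------+--------
1  | Carol | 563.32 
2  | Bob   | 1959.24
3  | Dave  | 789.32 
4  | Carol | 1255.38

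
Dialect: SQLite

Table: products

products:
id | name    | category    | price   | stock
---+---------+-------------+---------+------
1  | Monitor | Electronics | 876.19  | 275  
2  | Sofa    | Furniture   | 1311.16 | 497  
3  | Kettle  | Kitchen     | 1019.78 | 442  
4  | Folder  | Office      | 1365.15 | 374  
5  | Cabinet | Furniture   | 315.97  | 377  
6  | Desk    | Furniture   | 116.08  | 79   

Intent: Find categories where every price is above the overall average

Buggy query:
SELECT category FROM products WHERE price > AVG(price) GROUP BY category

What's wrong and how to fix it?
Bug: AVG() is an aggregate; it can't sit directly in WHERE

Fix: Compute the overall average in a scalar subquery and compare each group's MIN against it in HAVING

Corrected query:
SELECT category FROM products GROUP BY category HAVING MIN(price) > (SELECT AVG(price) FROM products)

Result:
category   
-----------
Electronics
Kitchen    
Office     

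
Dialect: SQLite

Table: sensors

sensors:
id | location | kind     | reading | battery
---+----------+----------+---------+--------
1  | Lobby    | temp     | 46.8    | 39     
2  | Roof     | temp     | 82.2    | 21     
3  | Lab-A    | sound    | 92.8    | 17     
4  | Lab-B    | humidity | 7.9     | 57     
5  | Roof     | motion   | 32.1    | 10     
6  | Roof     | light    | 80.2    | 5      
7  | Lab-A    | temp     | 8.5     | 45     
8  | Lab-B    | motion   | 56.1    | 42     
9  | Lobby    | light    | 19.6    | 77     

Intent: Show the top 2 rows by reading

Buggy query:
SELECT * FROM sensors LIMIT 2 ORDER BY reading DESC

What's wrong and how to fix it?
Bug: ORDER BY cannot follow LIMIT; LIMIT is the final clause

Fix: Sort with ORDER BY, then apply LIMIT

Corrected query:
SELECT * FROM sensors ORDER BY reading DESC LIMIT 2

Result:
id | location | kind  | reading | battery
---+----------+-------+---------+--------
3  | Lab-A    | sound | 92.8    | 17     
2  | Roof     | temp  | 82.2    | 21     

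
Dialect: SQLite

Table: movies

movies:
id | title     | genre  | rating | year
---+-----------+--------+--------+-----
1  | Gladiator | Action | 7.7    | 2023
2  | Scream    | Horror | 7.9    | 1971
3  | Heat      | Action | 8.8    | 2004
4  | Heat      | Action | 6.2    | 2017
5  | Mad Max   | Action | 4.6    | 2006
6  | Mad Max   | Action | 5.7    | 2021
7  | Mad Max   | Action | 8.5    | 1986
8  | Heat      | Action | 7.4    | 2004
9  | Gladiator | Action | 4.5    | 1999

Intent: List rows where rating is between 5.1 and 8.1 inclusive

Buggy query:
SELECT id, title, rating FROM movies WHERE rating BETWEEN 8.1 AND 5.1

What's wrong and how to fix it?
Bug: The bounds are reversed; BETWEEN a AND b requires a <= b to match anything

Fix: Write BETWEEN 5.1 AND 8.1

Corrected query:
SELECT id, title, rating FROM movies WHERE rating BETWEEN 5.1 AND 8.1

Result:
id | title     | rating
---+-----------+-------
1  | Gladiator | 7.7   
2  | Scream    | 7.9   
4  | Heat      | 6.2   
6  | Mad Max   | 5.7   
8  | Heat      | 7.4   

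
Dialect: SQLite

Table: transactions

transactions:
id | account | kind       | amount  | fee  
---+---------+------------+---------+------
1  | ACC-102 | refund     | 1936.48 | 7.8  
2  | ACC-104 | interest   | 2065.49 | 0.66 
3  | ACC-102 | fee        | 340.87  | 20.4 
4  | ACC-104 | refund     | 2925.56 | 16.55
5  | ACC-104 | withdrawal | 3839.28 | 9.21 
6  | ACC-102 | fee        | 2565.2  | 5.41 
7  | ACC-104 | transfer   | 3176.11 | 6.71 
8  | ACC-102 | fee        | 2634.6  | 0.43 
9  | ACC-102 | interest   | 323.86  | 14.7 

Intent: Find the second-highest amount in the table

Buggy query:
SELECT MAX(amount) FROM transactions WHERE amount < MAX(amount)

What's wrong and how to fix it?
Bug: The inner MAX is an aggregate inside WHERE, which is not allowed

Fix: Compute the overall MAX in a subquery, then take MAX of rows below it

Corrected query:
SELECT MAX(amount) FROM transactions WHERE amount < (SELECT MAX(amount) FROM transactions)

Result:
MAX(amount)
-----------
3176.11    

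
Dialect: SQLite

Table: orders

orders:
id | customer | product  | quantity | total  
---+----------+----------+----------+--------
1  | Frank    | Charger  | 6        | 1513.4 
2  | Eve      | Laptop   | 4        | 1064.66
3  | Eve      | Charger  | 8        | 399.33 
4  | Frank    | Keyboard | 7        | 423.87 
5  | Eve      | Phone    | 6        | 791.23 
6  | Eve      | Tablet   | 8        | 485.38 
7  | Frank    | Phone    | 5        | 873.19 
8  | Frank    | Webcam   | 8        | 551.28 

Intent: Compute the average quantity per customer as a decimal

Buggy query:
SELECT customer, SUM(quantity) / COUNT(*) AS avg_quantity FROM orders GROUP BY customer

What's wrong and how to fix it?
Bug: SUM(quantity) and COUNT(*) are both integers; the division truncates the fractional part

Fix: Multiply by 1.0 (or CAST to REAL) to force floating-point division

Corrected query:
SELECT customer, SUM(quantity) * 1.0 / COUNT(*) AS avg_quantity FROM orders GROUP BY customer

Result:
customer | avg_quantity
---------+-------------
Eve      | 6.5         
Frank    | 6.5         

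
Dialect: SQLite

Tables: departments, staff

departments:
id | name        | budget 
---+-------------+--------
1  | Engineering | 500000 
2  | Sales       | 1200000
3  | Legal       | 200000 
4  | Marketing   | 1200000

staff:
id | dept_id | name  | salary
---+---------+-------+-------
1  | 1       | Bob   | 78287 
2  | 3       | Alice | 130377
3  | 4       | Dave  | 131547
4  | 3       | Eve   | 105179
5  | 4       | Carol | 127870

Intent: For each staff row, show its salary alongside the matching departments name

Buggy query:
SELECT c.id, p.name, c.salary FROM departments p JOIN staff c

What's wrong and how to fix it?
Bug: JOIN with no ON clause produces a cartesian product; every staff row pairs with every departments row

Fix: Specify the join condition linking the foreign key to the parent id

Corrected query:
SELECT c.id, p.name, c.salary FROM departments p JOIN staff c ON c.dept_id = p.id

Result:
id | name        | salary
---+-------------+-------
1  | Engineering | 78287 
2  | Legal       | 130377
3  | Marketing   | 131547
4  | Legal       | 105179
5  | Marketing   | 127870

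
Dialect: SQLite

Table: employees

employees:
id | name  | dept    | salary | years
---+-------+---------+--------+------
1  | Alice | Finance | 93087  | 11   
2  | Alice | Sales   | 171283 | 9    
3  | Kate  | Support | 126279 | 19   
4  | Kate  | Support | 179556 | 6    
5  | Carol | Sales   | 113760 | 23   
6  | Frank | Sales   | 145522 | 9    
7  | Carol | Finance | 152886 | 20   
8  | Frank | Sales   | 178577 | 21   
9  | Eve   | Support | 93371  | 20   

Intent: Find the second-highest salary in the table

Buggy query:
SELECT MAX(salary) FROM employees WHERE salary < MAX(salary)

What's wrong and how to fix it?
Bug: The inner MAX is an aggregate inside WHERE, which is not allowed

Fix: Put the inner MAX in a scalar subquery

Corrected query:
SELECT MAX(salary) FROM employees WHERE salary < (SELECT MAX(salary) FROM employees)

Result:
MAX(salary)
-----------
178577     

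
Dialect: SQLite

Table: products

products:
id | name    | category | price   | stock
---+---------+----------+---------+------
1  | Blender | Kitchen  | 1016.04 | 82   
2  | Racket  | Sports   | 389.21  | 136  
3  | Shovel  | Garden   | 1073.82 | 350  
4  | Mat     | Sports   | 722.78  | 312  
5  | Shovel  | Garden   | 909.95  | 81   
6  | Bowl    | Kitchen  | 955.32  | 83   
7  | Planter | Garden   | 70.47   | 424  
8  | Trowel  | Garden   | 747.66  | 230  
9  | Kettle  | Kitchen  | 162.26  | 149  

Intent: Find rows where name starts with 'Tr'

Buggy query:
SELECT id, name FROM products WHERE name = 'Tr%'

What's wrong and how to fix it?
Bug: Wildcards only work with LIKE; '=' treats '%' as a literal character

Fix: Replace '=' with LIKE so 'Tr%' is treated as a pattern

Corrected query:
SELECT id, name FROM products WHERE name LIKE 'Tr%'

Result:
id | name  
---+-------
8  | Trowel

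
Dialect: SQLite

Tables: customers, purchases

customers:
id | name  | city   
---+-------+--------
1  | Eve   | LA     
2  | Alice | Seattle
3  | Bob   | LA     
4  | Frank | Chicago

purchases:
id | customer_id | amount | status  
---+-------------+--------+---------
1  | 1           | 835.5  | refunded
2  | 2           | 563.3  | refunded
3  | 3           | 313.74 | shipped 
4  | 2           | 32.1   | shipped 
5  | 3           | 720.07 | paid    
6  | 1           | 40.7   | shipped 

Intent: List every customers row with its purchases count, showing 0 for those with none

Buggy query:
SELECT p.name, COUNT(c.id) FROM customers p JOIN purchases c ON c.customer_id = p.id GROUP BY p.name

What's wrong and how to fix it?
Bug: An inner join excludes parents with zero children

Fix: Switch to LEFT JOIN to retain unmatched parent rows

Corrected query:
SELECT p.name, COUNT(c.id) FROM customers p LEFT JOIN purchases c ON c.customer_id = p.id GROUP BY p.name

Result:
name  | COUNT(c.id)
------+------------
Alice | 2          
Bob   | 2          
Eve   | 2          
Frank | 0          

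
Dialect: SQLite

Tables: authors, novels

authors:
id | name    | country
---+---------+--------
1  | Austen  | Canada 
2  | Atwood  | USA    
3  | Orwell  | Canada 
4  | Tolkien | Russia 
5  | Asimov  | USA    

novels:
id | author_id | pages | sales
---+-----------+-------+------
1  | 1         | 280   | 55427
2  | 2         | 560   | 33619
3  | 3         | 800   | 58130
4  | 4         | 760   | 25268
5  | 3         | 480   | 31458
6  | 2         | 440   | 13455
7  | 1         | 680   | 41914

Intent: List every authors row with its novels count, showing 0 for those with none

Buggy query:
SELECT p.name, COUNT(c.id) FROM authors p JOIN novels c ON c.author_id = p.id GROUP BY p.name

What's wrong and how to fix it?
Bug: INNER JOIN drops authors rows that have no matching novels rows

Fix: Switch to LEFT JOIN to retain unmatched parent rows

Corrected query:
SELECT p.name, COUNT(c.id) FROM authors p LEFT JOIN novels c ON c.author_id = p.id GROUP BY p.name

Result:
name    | COUNT(c.id)
--------+------------
Asimov  | 0          
Atwood  | 2          
Austen  | 2          
Orwell  | 2          
Tolkien | 1          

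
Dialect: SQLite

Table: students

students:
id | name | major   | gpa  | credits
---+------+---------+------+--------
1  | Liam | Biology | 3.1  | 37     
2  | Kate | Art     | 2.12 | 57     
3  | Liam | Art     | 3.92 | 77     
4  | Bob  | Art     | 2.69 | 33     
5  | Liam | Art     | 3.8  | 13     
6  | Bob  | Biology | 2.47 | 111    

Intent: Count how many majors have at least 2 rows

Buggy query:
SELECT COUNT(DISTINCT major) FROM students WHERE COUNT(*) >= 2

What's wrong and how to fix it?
Bug: COUNT(*) cannot appear in WHERE; the per-group count doesn't exist yet

Fix: Group first with HAVING COUNT(*) >= 2, then COUNT the resulting groups

Corrected query:
SELECT COUNT(*) FROM (SELECT major FROM students GROUP BY major HAVING COUNT(*) >= 2)

Result:
COUNT(*)
--------
2       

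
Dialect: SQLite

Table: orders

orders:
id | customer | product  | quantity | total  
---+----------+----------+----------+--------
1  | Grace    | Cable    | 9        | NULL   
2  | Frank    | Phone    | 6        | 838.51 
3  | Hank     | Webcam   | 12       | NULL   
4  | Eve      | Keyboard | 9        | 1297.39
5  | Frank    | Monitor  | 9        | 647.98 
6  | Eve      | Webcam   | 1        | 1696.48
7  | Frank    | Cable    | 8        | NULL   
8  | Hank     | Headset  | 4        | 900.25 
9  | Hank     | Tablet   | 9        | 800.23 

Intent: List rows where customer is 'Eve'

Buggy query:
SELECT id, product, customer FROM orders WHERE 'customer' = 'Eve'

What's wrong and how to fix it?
Bug: Single quotes denote string literals in SQL; the column name is being compared as a constant string

Fix: Remove the quotes around the column name (or use double quotes for an identifier)

Corrected query:
SELECT id, product, customer FROM orders WHERE customer = 'Eve'

Result:
id | product  | customer
---+----------+---------
4  | Keyboard | Eve     
6  | Webcam   | Eve     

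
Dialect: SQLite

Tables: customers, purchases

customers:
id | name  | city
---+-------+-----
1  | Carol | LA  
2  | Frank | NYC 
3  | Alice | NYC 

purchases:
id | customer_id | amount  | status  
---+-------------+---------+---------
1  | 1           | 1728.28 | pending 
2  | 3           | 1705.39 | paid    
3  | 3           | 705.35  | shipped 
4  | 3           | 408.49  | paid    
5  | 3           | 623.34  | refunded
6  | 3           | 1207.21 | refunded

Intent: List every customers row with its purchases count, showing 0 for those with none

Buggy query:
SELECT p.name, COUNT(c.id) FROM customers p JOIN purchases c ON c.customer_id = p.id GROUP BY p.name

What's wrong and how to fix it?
Bug: An inner join excludes parents with zero children

Fix: Use LEFT JOIN so parents without children still appear (COUNT(c.id) gives 0)

Corrected query:
SELECT p.name, COUNT(c.id) FROM customers p LEFT JOIN purchases c ON c.customer_id = p.id GROUP BY p.name

Result:
name  | COUNT(c.id)
------+------------
Alice | 5          
Carol | 1          
Frank | 0          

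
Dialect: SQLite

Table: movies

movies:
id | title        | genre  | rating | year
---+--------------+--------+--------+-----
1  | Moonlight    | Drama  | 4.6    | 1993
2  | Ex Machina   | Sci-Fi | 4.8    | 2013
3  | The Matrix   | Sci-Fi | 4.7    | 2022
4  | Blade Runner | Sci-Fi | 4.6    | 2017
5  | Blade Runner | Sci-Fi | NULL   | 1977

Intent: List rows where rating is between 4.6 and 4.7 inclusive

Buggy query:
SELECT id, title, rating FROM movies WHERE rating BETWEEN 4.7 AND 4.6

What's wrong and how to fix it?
Bug: BETWEEN expects the lower bound first; with 4.7 AND 4.6 the range is empty

Fix: Swap the bounds so the smaller value comes first

Corrected query:
SELECT id, title, rating FROM movies WHERE rating BETWEEN 4.6 AND 4.7

Result:
id | title        | rating
---+--------------+-------
1  | Moonlight    | 4.6   
3  | The Matrix   | 4.7   
4  | Blade Runner | 4.6   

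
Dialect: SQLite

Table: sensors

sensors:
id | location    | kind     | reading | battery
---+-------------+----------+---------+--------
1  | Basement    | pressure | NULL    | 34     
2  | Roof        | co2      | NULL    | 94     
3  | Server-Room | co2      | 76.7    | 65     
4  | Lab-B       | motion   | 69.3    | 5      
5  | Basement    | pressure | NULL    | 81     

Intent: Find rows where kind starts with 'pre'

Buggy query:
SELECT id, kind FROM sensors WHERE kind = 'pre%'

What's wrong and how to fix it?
Bug: '=' compares the literal string including the % character; pattern matching needs LIKE

Fix: Use LIKE for wildcard pattern matching

Corrected query:
SELECT id, kind FROM sensors WHERE kind LIKE 'pre%'

Result:
id | kind    
---+---------
1  | pressure
5  | pressure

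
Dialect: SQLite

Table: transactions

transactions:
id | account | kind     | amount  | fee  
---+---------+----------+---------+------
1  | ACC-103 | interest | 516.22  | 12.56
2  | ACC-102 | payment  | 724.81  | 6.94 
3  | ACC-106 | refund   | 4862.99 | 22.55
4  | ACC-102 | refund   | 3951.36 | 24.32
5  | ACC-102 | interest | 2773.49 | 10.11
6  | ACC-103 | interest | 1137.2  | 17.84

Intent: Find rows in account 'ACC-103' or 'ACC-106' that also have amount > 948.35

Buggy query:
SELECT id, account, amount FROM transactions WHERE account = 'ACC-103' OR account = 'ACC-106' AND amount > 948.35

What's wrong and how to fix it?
Bug: Without parentheses, AND is evaluated before OR, so the amount filter only applies to the 'ACC-106' branch

Fix: Group the OR with parentheses (or use IN), then AND the threshold

Corrected query:
SELECT id, account, amount FROM transactions WHERE (account = 'ACC-103' OR account = 'ACC-106') AND amount > 948.35

Result:
id | account | amount 
---+---------+--------
3  | ACC-106 | 4862.99
6  | ACC-103 | 1137.2 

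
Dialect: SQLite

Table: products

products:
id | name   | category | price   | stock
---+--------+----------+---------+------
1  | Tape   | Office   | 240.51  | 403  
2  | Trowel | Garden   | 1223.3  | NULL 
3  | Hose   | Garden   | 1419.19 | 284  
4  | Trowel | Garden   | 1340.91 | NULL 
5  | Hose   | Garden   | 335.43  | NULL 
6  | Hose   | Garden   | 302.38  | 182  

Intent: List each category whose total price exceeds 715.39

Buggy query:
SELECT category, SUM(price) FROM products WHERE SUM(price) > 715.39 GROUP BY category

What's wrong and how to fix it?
Bug: WHERE runs before GROUP BY, so aggregates aren't available there

Fix: Move the aggregate condition to a HAVING clause

Corrected query:
SELECT category, SUM(price) FROM products GROUP BY category HAVING SUM(price) > 715.39

Result:
category | SUM(price)
---------+-----------
Garden   | 4621.21   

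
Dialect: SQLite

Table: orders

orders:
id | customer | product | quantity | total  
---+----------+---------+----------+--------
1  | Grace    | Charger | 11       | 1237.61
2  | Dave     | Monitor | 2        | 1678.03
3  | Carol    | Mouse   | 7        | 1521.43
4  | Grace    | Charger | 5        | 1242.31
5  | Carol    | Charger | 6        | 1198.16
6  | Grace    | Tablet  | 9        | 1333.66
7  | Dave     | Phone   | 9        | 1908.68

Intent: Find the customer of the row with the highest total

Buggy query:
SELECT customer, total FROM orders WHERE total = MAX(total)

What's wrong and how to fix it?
Bug: MAX(total) is an aggregate and cannot be used directly in WHERE

Fix: Wrap MAX in a scalar subquery so WHERE compares against a single value

Corrected query:
SELECT customer, total FROM orders WHERE total = (SELECT MAX(total) FROM orders)

Result:
customer | total  
---------+--------
Dave     | 1908.68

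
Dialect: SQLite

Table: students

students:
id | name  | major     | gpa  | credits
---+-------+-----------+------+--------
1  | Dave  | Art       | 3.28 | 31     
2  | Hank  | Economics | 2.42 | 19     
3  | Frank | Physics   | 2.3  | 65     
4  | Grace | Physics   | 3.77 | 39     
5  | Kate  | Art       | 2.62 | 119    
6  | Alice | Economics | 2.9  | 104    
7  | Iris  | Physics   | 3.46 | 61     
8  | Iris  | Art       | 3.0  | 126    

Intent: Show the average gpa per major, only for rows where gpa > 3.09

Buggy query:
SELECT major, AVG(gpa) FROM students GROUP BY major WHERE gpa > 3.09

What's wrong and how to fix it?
Bug: WHERE cannot follow GROUP BY

Fix: Move the WHERE clause before GROUP BY

Corrected query:
SELECT major, AVG(gpa) FROM students WHERE gpa > 3.09 GROUP BY major

Result:
major   | AVG(gpa)
--------+---------
Art     | 3.28    
Physics | 3.615   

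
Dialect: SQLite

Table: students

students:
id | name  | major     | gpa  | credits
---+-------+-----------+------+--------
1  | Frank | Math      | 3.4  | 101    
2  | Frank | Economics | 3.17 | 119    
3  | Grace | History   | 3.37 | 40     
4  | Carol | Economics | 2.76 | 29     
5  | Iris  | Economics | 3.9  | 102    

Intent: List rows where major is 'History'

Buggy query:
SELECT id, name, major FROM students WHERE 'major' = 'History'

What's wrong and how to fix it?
Bug: Single quotes denote string literals in SQL; the column name is being compared as a constant string

Fix: Reference the column as major without single quotes

Corrected query:
SELECT id, name, major FROM students WHERE major = 'History'

Result:
id | name  | major  
---+-------+--------
3  | Grace | History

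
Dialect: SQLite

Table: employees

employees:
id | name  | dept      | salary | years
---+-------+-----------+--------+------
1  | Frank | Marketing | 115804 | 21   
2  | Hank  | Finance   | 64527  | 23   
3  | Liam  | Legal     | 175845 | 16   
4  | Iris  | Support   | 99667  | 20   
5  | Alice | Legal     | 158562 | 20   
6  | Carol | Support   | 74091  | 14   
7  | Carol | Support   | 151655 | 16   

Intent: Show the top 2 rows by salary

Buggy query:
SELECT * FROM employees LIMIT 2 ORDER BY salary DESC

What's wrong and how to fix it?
Bug: LIMIT must come after ORDER BY

Fix: Sort with ORDER BY, then apply LIMIT

Corrected query:
SELECT * FROM employees ORDER BY salary DESC LIMIT 2

Result:
id | name  | dept  | salary | years
---+-------+-------+--------+------
3  | Liam  | Legal | 175845 | 16   
5  | Alice | Legal | 158562 | 20   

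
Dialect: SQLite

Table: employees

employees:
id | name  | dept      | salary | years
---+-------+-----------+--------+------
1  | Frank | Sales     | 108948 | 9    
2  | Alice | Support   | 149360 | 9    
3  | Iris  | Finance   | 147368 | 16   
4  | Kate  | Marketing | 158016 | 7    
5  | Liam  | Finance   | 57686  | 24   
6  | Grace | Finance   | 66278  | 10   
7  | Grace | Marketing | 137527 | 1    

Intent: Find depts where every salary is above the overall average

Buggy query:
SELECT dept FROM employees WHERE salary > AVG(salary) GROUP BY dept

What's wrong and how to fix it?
Bug: WHERE evaluates per row before aggregation, so AVG() is unavailable

Fix: Compute the overall average in a scalar subquery and compare each group's MIN against it in HAVING

Corrected query:
SELECT dept FROM employees GROUP BY dept HAVING MIN(salary) > (SELECT AVG(salary) FROM employees)

Result:
dept     
---------
Marketing
Support  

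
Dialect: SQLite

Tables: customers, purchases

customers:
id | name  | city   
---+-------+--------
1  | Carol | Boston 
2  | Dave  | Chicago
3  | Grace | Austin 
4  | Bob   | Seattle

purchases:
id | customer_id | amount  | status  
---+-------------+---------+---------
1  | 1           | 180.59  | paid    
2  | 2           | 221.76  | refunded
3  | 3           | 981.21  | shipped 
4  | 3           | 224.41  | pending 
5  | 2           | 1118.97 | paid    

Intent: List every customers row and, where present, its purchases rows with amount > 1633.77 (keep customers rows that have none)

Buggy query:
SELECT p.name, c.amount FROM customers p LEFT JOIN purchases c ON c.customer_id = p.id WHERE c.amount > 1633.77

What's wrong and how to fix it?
Bug: A WHERE condition on the right-hand table after LEFT JOIN drops unmatched parents

Fix: Put 'c.amount > 1633.77' in the JOIN's ON clause instead of WHERE

Corrected query:
SELECT p.name, c.amount FROM customers p LEFT JOIN purchases c ON c.customer_id = p.id AND c.amount > 1633.77

Result:
name  | amount
------+-------
Carol | NULL  
Dave  | NULL  
Grace | NULL  
Bob   | NULL  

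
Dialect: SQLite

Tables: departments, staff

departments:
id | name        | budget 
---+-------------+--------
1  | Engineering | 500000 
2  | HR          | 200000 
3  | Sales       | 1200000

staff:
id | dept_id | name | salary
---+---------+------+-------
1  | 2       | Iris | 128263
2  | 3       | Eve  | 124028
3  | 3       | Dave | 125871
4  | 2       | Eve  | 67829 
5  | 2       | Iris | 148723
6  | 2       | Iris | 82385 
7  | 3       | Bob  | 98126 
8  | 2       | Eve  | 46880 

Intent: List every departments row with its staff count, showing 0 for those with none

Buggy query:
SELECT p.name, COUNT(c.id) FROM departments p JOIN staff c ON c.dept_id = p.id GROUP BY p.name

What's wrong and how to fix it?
Bug: An inner join excludes parents with zero children

Fix: Switch to LEFT JOIN to retain unmatched parent rows

Corrected query:
SELECT p.name, COUNT(c.id) FROM departments p LEFT JOIN staff c ON c.dept_id = p.id GROUP BY p.name

Result:
name        | COUNT(c.id)
------------+------------
Engineering | 0          
HR          | 5          
Sales       | 3          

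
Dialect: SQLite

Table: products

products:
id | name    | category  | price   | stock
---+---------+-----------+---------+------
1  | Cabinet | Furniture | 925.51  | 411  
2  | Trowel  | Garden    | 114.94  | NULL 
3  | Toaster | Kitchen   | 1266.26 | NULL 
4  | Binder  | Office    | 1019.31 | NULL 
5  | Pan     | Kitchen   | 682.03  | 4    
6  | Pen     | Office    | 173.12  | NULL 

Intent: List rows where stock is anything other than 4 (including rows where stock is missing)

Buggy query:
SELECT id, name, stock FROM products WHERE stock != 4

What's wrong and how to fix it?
Bug: Inequality against NULL is unknown, not true; rows with NULL are dropped

Fix: Add an explicit OR stock IS NULL to include the missing-value rows

Corrected query:
SELECT id, name, stock FROM products WHERE stock != 4 OR stock IS NULL

Result:
id | name    | stock
---+---------+------
1  | Cabinet | 411  
2  | Trowel  | NULL 
3  | Toaster | NULL 
4  | Binder  | NULL 
6  | Pen     | NULL 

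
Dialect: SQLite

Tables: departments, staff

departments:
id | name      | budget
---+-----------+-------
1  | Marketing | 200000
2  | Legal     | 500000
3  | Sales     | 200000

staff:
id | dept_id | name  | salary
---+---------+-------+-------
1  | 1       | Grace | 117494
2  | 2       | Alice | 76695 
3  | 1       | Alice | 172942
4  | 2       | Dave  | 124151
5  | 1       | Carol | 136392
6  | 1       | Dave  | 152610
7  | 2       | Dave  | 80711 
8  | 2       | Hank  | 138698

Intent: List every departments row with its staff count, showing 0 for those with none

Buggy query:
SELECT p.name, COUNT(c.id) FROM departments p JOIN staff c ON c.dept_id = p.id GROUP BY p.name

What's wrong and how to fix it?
Bug: An inner join excludes parents with zero children

Fix: Switch to LEFT JOIN to retain unmatched parent rows

Corrected query:
SELECT p.name, COUNT(c.id) FROM departments p LEFT JOIN staff c ON c.dept_id = p.id GROUP BY p.name

Result:
name      | COUNT(c.id)
----------+------------
Legal     | 4          
Marketing | 4          
Sales     | 0          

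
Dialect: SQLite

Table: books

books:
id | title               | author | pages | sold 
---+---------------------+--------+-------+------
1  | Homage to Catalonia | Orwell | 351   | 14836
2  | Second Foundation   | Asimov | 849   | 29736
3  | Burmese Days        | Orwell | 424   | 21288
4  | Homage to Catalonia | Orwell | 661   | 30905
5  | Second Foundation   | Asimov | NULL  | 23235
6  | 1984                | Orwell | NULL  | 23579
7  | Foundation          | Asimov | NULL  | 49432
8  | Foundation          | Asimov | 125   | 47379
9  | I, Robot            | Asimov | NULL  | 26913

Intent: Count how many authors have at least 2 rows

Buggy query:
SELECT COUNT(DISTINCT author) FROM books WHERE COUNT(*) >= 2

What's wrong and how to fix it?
Bug: WHERE filters individual rows, not groups, so a group-level COUNT is invalid there

Fix: Group first with HAVING COUNT(*) >= 2, then COUNT the resulting groups

Corrected query:
SELECT COUNT(*) FROM (SELECT author FROM books GROUP BY author HAVING COUNT(*) >= 2)

Result:
COUNT(*)
--------
2       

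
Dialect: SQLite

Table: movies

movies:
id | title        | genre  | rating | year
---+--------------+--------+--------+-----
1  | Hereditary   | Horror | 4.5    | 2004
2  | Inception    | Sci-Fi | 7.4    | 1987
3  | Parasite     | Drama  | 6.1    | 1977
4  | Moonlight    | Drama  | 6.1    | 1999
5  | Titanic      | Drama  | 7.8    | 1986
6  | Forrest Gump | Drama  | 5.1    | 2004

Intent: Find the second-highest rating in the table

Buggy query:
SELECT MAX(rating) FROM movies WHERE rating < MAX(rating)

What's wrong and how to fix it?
Bug: The inner MAX is an aggregate inside WHERE, which is not allowed

Fix: Compute the overall MAX in a subquery, then take MAX of rows below it

Corrected query:
SELECT MAX(rating) FROM movies WHERE rating < (SELECT MAX(rating) FROM movies)

Result:
MAX(rating)
-----------
7.4        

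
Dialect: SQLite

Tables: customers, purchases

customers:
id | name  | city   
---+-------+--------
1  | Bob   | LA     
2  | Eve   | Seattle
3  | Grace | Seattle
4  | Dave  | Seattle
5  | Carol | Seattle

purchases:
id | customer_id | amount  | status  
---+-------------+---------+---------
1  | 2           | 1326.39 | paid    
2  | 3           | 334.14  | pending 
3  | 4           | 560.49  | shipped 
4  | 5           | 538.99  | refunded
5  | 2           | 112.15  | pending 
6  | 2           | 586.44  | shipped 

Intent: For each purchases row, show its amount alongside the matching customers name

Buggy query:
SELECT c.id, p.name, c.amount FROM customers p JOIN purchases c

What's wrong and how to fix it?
Bug: Missing join condition: each purchases row is matched to all customers rows instead of just its own

Fix: Specify the join condition linking the foreign key to the parent id

Corrected query:
SELECT c.id, p.name, c.amount FROM customers p JOIN purchases c ON c.customer_id = p.id

Result:
id | name  | amount 
---+-------+--------
1  | Eve   | 1326.39
2  | Grace | 334.14 
3  | Dave  | 560.49 
4  | Carol | 538.99 
5  | Eve   | 112.15 
6  | Eve   | 586.44 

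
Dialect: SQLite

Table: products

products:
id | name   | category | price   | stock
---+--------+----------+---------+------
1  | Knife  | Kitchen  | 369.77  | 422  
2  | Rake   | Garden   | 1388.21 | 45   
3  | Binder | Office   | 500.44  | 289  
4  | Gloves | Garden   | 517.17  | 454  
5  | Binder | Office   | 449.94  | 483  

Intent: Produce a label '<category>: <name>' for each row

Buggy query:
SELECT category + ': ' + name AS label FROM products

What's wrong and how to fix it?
Bug: '+' is numeric addition; on text columns SQLite converts them to 0 instead of concatenating

Fix: Use the || operator for string concatenation

Corrected query:
SELECT category || ': ' || name AS label FROM products

Result:
label         
--------------
Kitchen: Knife
Garden: Rake  
Office: Binder
Garden: Gloves
Office: Binder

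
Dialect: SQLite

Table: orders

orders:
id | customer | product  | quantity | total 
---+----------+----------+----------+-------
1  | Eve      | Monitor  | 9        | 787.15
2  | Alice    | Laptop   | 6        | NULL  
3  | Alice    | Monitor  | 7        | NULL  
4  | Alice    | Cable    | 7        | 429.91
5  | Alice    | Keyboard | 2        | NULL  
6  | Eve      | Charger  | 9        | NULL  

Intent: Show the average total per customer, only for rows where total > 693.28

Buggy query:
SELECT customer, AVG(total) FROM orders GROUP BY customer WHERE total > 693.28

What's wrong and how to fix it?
Bug: Row-level WHERE must come before GROUP BY in the clause order

Fix: Place WHERE between FROM and GROUP BY

Corrected query:
SELECT customer, AVG(total) FROM orders WHERE total > 693.28 GROUP BY customer

Result:
customer | AVG(total)
---------+-----------
Eve      | 787.15    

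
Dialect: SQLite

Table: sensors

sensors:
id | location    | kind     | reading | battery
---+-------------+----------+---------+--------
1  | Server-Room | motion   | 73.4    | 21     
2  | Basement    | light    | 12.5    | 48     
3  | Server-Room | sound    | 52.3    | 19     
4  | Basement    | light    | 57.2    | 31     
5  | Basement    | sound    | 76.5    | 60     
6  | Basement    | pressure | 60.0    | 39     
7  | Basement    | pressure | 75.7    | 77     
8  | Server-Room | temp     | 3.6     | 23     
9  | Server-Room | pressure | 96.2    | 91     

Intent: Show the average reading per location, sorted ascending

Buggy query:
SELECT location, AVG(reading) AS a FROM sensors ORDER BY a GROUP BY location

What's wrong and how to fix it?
Bug: ORDER BY appears before GROUP BY; SQL clause order requires GROUP BY first

Fix: Move ORDER BY to the end, after GROUP BY

Corrected query:
SELECT location, AVG(reading) AS a FROM sensors GROUP BY location ORDER BY a

Result:
location    | a     
------------+-------
Server-Room | 56.375
Basement    | 56.38 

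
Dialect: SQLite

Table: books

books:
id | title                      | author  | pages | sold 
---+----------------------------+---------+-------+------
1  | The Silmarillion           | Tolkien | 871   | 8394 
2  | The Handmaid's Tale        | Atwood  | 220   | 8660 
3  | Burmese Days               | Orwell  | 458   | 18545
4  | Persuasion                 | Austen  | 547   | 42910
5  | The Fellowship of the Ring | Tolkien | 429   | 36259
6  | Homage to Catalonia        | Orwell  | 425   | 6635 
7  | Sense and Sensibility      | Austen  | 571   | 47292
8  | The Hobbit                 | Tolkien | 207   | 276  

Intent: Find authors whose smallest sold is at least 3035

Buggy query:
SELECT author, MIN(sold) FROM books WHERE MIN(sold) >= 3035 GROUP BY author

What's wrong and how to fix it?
Bug: Aggregates like MIN are computed per group after WHERE runs

Fix: Use HAVING for the per-group MIN condition

Corrected query:
SELECT author, MIN(sold) FROM books GROUP BY author HAVING MIN(sold) >= 3035

Result:
author | MIN(sold)
-------+----------
Atwood | 8660     
Austen | 42910    
Orwell | 6635     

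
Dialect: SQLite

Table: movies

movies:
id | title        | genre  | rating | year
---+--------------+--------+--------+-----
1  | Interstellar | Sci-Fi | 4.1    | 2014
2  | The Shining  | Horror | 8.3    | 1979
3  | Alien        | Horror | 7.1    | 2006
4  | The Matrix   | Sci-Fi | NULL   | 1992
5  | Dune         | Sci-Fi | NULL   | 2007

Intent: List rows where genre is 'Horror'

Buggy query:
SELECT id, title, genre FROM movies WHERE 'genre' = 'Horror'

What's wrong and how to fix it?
Bug: 'genre' in single quotes is a string literal, not the column; the comparison is literal-vs-literal and never true

Fix: Reference the column as genre without single quotes

Corrected query:
SELECT id, title, genre FROM movies WHERE genre = 'Horror'

Result:
id | title       | genre 
---+-------------+-------
2  | The Shining | Horror
3  | Alien       | Horror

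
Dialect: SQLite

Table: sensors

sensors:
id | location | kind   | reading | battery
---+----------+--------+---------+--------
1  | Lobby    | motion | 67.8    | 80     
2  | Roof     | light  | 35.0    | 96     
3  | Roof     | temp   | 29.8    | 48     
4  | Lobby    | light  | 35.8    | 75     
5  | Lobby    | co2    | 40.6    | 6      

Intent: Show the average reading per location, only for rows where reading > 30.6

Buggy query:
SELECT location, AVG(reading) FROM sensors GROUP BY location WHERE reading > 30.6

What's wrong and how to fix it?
Bug: WHERE cannot follow GROUP BY

Fix: Place WHERE between FROM and GROUP BY

Corrected query:
SELECT location, AVG(reading) FROM sensors WHERE reading > 30.6 GROUP BY location

Result:
location | AVG(reading)
---------+-------------
Lobby    | 48.066667   
Roof     | 35          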